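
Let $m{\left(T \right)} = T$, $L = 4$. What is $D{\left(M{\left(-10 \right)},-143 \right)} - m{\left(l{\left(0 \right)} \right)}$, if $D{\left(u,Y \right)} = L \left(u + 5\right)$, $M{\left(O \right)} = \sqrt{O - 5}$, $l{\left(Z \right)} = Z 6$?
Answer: $20 + 4 i \sqrt{15} \approx 20.0 + 15.492 i$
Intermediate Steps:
$l{\left(Z \right)} = 6 Z$
$M{\left(O \right)} = \sqrt{-5 + O}$
$D{\left(u,Y \right)} = 20 + 4 u$ ($D{\left(u,Y \right)} = 4 \left(u + 5\right) = 4 \left(5 + u\right) = 20 + 4 u$)
$D{\left(M{\left(-10 \right)},-143 \right)} - m{\left(l{\left(0 \right)} \right)} = \left(20 + 4 \sqrt{-5 - 10}\right) - 6 \cdot 0 = \left(20 + 4 \sqrt{-15}\right) - 0 = \left(20 + 4 i \sqrt{15}\right) + 0 = 20 + 4 i \sqrt{15}$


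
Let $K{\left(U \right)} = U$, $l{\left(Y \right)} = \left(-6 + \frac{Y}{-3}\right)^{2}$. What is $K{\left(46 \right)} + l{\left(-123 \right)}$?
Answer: $1271$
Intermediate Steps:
$l{\left(Y \right)} = \left(-6 - \frac{Y}{3}\right)^{2}$ ($l{\left(Y \right)} = \left(-6 + Y \left(- \frac{1}{3}\right)\right)^{2} = \left(-6 - \frac{Y}{3}\right)^{2}$)
$K{\left(46 \right)} + l{\left(-123 \right)} = 46 + \frac{\left(18 - 123\right)^{2}}{9} = 46 + \frac{\left(-105\right)^{2}}{9} = 46 + \frac{1}{9} \cdot 11025 = 46 + 1225 = 1271$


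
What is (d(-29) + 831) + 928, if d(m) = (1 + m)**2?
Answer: 2543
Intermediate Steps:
(d(-29) + 831) + 928 = ((1 - 29)**2 + 831) + 928 = ((-28)**2 + 831) + 928 = (784 + 831) + 928 = 1615 + 928 = 2543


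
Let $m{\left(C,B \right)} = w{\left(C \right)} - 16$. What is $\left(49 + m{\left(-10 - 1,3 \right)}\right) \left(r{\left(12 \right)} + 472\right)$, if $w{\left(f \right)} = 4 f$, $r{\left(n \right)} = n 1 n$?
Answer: $-6776$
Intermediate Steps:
$r{\left(n \right)} = n^{2}$ ($r{\left(n \right)} = n n = n^{2}$)
$m{\left(C,B \right)} = -16 + 4 C$ ($m{\left(C,B \right)} = 4 C - 16 = -16 + 4 C$)
$\left(49 + m{\left(-10 - 1,3 \right)}\right) \left(r{\left(12 \right)} + 472\right) = \left(49 + \left(-16 + 4 \left(-10 - 1\right)\right)\right) \left(12^{2} + 472\right) = \left(49 + \left(-16 + 4 \left(-10 - 1\right)\right)\right) \left(144 + 472\right) = \left(49 + \left(-16 + 4 \left(-11\right)\right)\right) 616 = \left(49 - 60\right) 616 = \left(-11\right) 616 = -6776$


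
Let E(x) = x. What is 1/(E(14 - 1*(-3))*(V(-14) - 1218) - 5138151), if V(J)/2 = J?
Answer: -1/5159333 ≈ -1.9382e-7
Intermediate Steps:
V(J) = 2*J
1/(E(14 - 1*(-3))*(V(-14) - 1218) - 5138151) = 1/((14 - 1*(-3))*(2*(-14) - 1218) - 5138151) = 1/((14 + 3)*(-28 - 1218) - 5138151) = 1/(17*(-1246) - 5138151) = 1/(-21182 - 5138151) = 1/(-5159333) = -1/5159333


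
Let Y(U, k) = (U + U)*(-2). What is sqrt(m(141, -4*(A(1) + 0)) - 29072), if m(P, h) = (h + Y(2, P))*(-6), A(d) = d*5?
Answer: 2*I*sqrt(7226) ≈ 170.01*I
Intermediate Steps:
A(d) = 5*d
Y(U, k) = -4*U (Y(U, k) = (2*U)*(-2) = -4*U)
m(P, h) = 48 - 6*h (m(P, h) = (h - 4*2)*(-6) = (h - 8)*(-6) = (-8 + h)*(-6) = 48 - 6*h)
sqrt(m(141, -4*(A(1) + 0)) - 29072) = sqrt((48 - (-24)*(5*1 + 0)) - 29072) = sqrt((48 - (-24)*(5 + 0)) - 29072) = sqrt((48 - (-24)*5) - 29072) = sqrt((48 - 6*(-20)) - 29072) = sqrt((48 + 120) - 29072) = sqrt(168 - 29072) = sqrt(-28904) = 2*I*sqrt(7226)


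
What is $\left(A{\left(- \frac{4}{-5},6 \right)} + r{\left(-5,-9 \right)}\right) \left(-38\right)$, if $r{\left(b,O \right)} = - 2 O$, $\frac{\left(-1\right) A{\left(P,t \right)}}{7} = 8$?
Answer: $1444$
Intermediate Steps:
$A{\left(P,t \right)} = -56$ ($A{\left(P,t \right)} = \left(-7\right) 8 = -56$)
$\left(A{\left(- \frac{4}{-5},6 \right)} + r{\left(-5,-9 \right)}\right) \left(-38\right) = \left(-56 - -18\right) \left(-38\right) = \left(-56 + 18\right) \left(-38\right) = \left(-38\right) \left(-38\right) = 1444$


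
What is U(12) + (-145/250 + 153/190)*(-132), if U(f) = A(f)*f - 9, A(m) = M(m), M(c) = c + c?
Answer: 118401/475 ≈ 249.27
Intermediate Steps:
M(c) = 2*c
A(m) = 2*m
U(f) = -9 + 2*f² (U(f) = (2*f)*f - 9 = 2*f² - 9 = -9 + 2*f²)
U(12) + (-145/250 + 153/190)*(-132) = (-9 + 2*12²) + (-145/250 + 153/190)*(-132) = (-9 + 2*144) + (-145*1/250 + 153*(1/190))*(-132) = (-9 + 288) + (-29/50 + 153/190)*(-132) = 279 + (107/475)*(-132) = 279 - 14124/475 = 118401/475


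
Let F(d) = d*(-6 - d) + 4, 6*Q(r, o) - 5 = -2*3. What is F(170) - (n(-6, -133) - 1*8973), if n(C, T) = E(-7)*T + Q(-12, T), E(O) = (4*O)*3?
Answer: -192689/6 ≈ -32115.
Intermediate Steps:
Q(r, o) = -⅙ (Q(r, o) = ⅚ + (-2*3)/6 = ⅚ + (⅙)*(-6) = ⅚ - 1 = -⅙)
F(d) = 4 + d*(-6 - d)
E(O) = 12*O
n(C, T) = -⅙ - 84*T (n(C, T) = (12*(-7))*T - ⅙ = -84*T - ⅙ = -⅙ - 84*T)
F(170) - (n(-6, -133) - 1*8973) = (4 - 1*170² - 6*170) - ((-⅙ - 84*(-133)) - 1*8973) = (4 - 1*28900 - 1020) - ((-⅙ + 11172) - 8973) = (4 - 28900 - 1020) - (67031/6 - 8973) = -29916 - 1*13193/6 = -29916 - 13193/6 = -192689/6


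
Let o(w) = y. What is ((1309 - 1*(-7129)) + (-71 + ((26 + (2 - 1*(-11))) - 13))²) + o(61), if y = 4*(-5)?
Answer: 10443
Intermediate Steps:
y = -20
o(w) = -20
((1309 - 1*(-7129)) + (-71 + ((26 + (2 - 1*(-11))) - 13))²) + o(61) = ((1309 - 1*(-7129)) + (-71 + ((26 + (2 - 1*(-11))) - 13))²) - 20 = ((1309 + 7129) + (-71 + ((26 + (2 + 11)) - 13))²) - 20 = (8438 + (-71 + ((26 + 13) - 13))²) - 20 = (8438 + (-71 + (39 - 13))²) - 20 = (8438 + (-71 + 26)²) - 20 = (8438 + (-45)²) - 20 = (8438 + 2025) - 20 = 10463 - 20 = 10443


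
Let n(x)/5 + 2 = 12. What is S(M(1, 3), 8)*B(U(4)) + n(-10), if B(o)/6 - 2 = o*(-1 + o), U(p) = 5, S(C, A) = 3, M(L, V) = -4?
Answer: 446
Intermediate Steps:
n(x) = 50 (n(x) = -10 + 5*12 = -10 + 60 = 50)
B(o) = 12 + 6*o*(-1 + o) (B(o) = 12 + 6*(o*(-1 + o)) = 12 + 6*o*(-1 + o))
S(M(1, 3), 8)*B(U(4)) + n(-10) = 3*(12 - 6*5 + 6*5²) + 50 = 3*(12 - 30 + 6*25) + 50 = 3*(12 - 30 + 150) + 50 = 3*132 + 50 = 396 + 50 = 446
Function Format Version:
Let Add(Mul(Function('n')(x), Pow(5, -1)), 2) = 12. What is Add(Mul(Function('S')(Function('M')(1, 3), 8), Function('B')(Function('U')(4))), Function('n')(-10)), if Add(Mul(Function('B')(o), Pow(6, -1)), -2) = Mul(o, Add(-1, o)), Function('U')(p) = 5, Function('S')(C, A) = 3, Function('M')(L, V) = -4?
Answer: 446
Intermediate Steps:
Function('n')(x) = 50 (Function('n')(x) = Add(-10, Mul(5, 12)) = Add(-10, 60) = 50)
Function('B')(o) = Add(12, Mul(6, o, Add(-1, o))) (Function('B')(o) = Add(12, Mul(6, Mul(o, Add(-1, o)))) = Add(12, Mul(6, o, Add(-1, o))))
Add(Mul(Function('S')(Function('M')(1, 3), 8), Function('B')(Function('U')(4))), Function('n')(-10)) = Add(Mul(3, Add(12, Mul(-6, 5), Mul(6, Pow(5, 2)))), 50) = Add(Mul(3, Add(12, -30, Mul(6, 25))), 50) = Add(Mul(3, Add(12, -30, 150)), 50) = Add(Mul(3, 132), 50) = Add(396, 50) = 446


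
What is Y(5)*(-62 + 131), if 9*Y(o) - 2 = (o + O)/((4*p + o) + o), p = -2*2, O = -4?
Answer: 253/18 ≈ 14.056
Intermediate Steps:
p = -4
Y(o) = 2/9 + (-4 + o)/(9*(-16 + 2*o)) (Y(o) = 2/9 + ((o - 4)/((4*(-4) + o) + o))/9 = 2/9 + ((-4 + o)/((-16 + o) + o))/9 = 2/9 + ((-4 + o)/(-16 + 2*o))/9 = 2/9 + (-4 + o)/(9*(-16 + 2*o)))
Y(5)*(-62 + 131) = ((-36 + 5*5)/(18*(-8 + 5)))*(-62 + 131) = ((1/18)*(-36 + 25)/(-3))*69 = ((1/18)*(-1/3)*(-11))*69 = (11/54)*69 = 253/18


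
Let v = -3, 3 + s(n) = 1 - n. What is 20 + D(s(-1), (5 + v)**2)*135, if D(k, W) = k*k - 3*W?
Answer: -1465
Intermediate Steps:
s(n) = -2 - n (s(n) = -3 + (1 - n) = -2 - n)
D(k, W) = k**2 - 3*W
20 + D(s(-1), (5 + v)**2)*135 = 20 + ((-2 - 1*(-1))**2 - 3*(5 - 3)**2)*135 = 20 + ((-2 + 1)**2 - 3*2**2)*135 = 20 + ((-1)**2 - 3*4)*135 = 20 + (1 - 12)*135 = 20 - 11*135 = 20 - 1485 = -1465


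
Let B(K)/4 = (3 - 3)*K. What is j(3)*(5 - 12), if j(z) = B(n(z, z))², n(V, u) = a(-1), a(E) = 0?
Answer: 0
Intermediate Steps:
n(V, u) = 0
B(K) = 0 (B(K) = 4*((3 - 3)*K) = 4*(0*K) = 4*0 = 0)
j(z) = 0 (j(z) = 0² = 0)
j(3)*(5 - 12) = 0*(5 - 12) = 0*(-7) = 0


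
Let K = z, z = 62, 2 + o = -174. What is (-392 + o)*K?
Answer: -35216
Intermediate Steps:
o = -176 (o = -2 - 174 = -176)
K = 62
(-392 + o)*K = (-392 - 176)*62 = -568*62 = -35216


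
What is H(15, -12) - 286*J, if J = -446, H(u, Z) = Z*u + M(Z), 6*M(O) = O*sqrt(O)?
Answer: 127376 - 4*I*sqrt(3) ≈ 1.2738e+5 - 6.9282*I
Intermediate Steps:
M(O) = O**(3/2)/6 (M(O) = (O*sqrt(O))/6 = O**(3/2)/6)
H(u, Z) = Z**(3/2)/6 + Z*u (H(u, Z) = Z*u + Z**(3/2)/6 = Z**(3/2)/6 + Z*u)
H(15, -12) - 286*J = ((-12)**(3/2)/6 - 12*15) - 286*(-446) = ((-24*I*sqrt(3))/6 - 180) + 127556 = (-4*I*sqrt(3) - 180) + 127556 = (-180 - 4*I*sqrt(3)) + 127556 = 127376 - 4*I*sqrt(3)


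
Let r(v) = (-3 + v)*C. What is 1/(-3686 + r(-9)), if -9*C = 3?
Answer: -1/3682 ≈ -0.00027159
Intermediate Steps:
C = -⅓ (C = -⅑*3 = -⅓ ≈ -0.33333)
r(v) = 1 - v/3 (r(v) = (-3 + v)*(-⅓) = 1 - v/3)
1/(-3686 + r(-9)) = 1/(-3686 + (1 - ⅓*(-9))) = 1/(-3686 + (1 + 3)) = 1/(-3686 + 4) = 1/(-3682) = -1/3682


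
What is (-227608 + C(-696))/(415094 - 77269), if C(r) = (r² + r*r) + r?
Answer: 740528/337825 ≈ 2.1920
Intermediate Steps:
C(r) = r + 2*r² (C(r) = (r² + r²) + r = 2*r² + r = r + 2*r²)
(-227608 + C(-696))/(415094 - 77269) = (-227608 - 696*(1 + 2*(-696)))/(415094 - 77269) = (-227608 - 696*(1 - 1392))/337825 = (-227608 - 696*(-1391))*(1/337825) = (-227608 + 968136)*(1/337825) = 740528*(1/337825) = 740528/337825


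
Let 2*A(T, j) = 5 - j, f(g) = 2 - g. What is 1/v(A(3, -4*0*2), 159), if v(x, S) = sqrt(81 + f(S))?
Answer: -I*sqrt(19)/38 ≈ -0.11471*I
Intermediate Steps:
A(T, j) = 5/2 - j/2 (A(T, j) = (5 - j)/2 = 5/2 - j/2)
v(x, S) = sqrt(83 - S) (v(x, S) = sqrt(81 + (2 - S)) = sqrt(83 - S))
1/v(A(3, -4*0*2), 159) = 1/(sqrt(83 - 1*159)) = 1/(sqrt(83 - 159)) = 1/(sqrt(-76)) = 1/(2*I*sqrt(19)) = -I*sqrt(19)/38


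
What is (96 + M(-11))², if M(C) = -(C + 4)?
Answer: 10609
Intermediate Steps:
M(C) = -4 - C (M(C) = -(4 + C) = -4 - C)
(96 + M(-11))² = (96 + (-4 - 1*(-11)))² = (96 + (-4 + 11))² = (96 + 7)² = 103² = 10609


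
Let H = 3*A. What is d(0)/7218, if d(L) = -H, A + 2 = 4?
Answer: -1/1203 ≈ -0.00083125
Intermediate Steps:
A = 2 (A = -2 + 4 = 2)
H = 6 (H = 3*2 = 6)
d(L) = -6 (d(L) = -1*6 = -6)
d(0)/7218 = -6/7218 = -6*1/7218 = -1/1203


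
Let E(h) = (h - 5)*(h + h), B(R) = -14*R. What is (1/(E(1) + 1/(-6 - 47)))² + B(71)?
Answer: -179538441/180625 ≈ -993.98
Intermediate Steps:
E(h) = 2*h*(-5 + h) (E(h) = (-5 + h)*(2*h) = 2*h*(-5 + h))
(1/(E(1) + 1/(-6 - 47)))² + B(71) = (1/(2*1*(-5 + 1) + 1/(-6 - 47)))² - 14*71 = (1/(2*1*(-4) + 1/(-53)))² - 994 = (1/(-8 - 1/53))² - 994 = (1/(-425/53))² - 994 = (-53/425)² - 994 = 2809/180625 - 994 = -179538441/180625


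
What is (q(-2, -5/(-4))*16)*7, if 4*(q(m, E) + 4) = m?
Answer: -504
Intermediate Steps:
q(m, E) = -4 + m/4
(q(-2, -5/(-4))*16)*7 = ((-4 + (¼)*(-2))*16)*7 = ((-4 - ½)*16)*7 = -9/2*16*7 = -72*7 = -504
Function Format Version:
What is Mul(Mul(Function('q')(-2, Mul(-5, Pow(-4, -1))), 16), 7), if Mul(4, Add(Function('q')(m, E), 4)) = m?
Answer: -504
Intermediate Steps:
Function('q')(m, E) = Add(-4, Mul(Rational(1, 4), m))
Mul(Mul(Function('q')(-2, Mul(-5, Pow(-4, -1))), 16), 7) = Mul(Mul(Add(-4, Mul(Rational(1, 4), -2)), 16), 7) = Mul(Mul(Add(-4, Rational(-1, 2)), 16), 7) = Mul(Mul(Rational(-9, 2), 16), 7) = Mul(-72, 7) = -504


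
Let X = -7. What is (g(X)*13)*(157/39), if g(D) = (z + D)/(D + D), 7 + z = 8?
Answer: 157/7 ≈ 22.429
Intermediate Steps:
z = 1 (z = -7 + 8 = 1)
g(D) = (1 + D)/(2*D) (g(D) = (1 + D)/(D + D) = (1 + D)/((2*D)) = (1 + D)*(1/(2*D)) = (1 + D)/(2*D))
(g(X)*13)*(157/39) = (((½)*(1 - 7)/(-7))*13)*(157/39) = (((½)*(-⅐)*(-6))*13)*(157*(1/39)) = ((3/7)*13)*(157/39) = (39/7)*(157/39) = 157/7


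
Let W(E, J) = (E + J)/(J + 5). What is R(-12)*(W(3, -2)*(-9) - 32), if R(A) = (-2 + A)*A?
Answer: -5880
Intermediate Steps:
R(A) = A*(-2 + A)
W(E, J) = (E + J)/(5 + J)
R(-12)*(W(3, -2)*(-9) - 32) = (-12*(-2 - 12))*(((3 - 2)/(5 - 2))*(-9) - 32) = (-12*(-14))*((1/3)*(-9) - 32) = 168*(((⅓)*1)*(-9) - 32) = 168*((⅓)*(-9) - 32) = 168*(-3 - 32) = 168*(-35) = -5880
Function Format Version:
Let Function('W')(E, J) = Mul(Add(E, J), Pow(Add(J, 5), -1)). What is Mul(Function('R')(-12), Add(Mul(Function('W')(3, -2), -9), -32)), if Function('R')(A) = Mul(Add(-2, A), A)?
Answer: -5880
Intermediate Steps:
Function('R')(A) = Mul(A, Add(-2, A))
Function('W')(E, J) = Mul(Pow(Add(5, J), -1), Add(E, J)) (Function('W')(E, J) = Mul(Add(E, J), Pow(Add(5, J), -1)) = Mul(Pow(Add(5, J), -1), Add(E, J)))
Mul(Function('R')(-12), Add(Mul(Function('W')(3, -2), -9), -32)) = Mul(Mul(-12, Add(-2, -12)), Add(Mul(Mul(Pow(Add(5, -2), -1), Add(3, -2)), -9), -32)) = Mul(Mul(-12, -14), Add(Mul(Mul(Pow(3, -1), 1), -9), -32)) = Mul(168, Add(Mul(Mul(Rational(1, 3), 1), -9), -32)) = Mul(168, Add(Mul(Rational(1, 3), -9), -32)) = Mul(168, Add(-3, -32)) = Mul(168, -35) = -5880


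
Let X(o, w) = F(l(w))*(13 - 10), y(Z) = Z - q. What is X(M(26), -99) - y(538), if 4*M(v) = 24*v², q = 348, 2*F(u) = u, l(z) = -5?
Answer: -395/2 ≈ -197.50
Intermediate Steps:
F(u) = u/2
y(Z) = -348 + Z (y(Z) = Z - 1*348 = Z - 348 = -348 + Z)
M(v) = 6*v² (M(v) = (24*v²)/4 = 6*v²)
X(o, w) = -15/2 (X(o, w) = ((½)*(-5))*(13 - 10) = -5/2*3 = -15/2)
X(M(26), -99) - y(538) = -15/2 - (-348 + 538) = -15/2 - 1*190 = -15/2 - 190 = -395/2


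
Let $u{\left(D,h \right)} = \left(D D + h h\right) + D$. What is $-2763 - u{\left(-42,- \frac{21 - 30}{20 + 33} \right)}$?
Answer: $- \frac{12598446}{2809} \approx -4485.0$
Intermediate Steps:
$u{\left(D,h \right)} = D + D^{2} + h^{2}$ ($u{\left(D,h \right)} = \left(D^{2} + h^{2}\right) + D = D + D^{2} + h^{2}$)
$-2763 - u{\left(-42,- \frac{21 - 30}{20 + 33} \right)} = -2763 - \left(-42 + \left(-42\right)^{2} + \left(- \frac{21 - 30}{20 + 33}\right)^{2}\right) = -2763 - \left(-42 + 1764 + \left(- \frac{-9}{53}\right)^{2}\right) = -2763 - \left(-42 + 1764 + \left(\left(-1\right) \left(- \frac{9}{53}\right)\right)^{2}\right) = -2763 - \left(-42 + 1764 + \left(\frac{9}{53}\right)^{2}\right) = -2763 - \left(-42 + 1764 + \frac{81}{2809}\right) = -2763 - \frac{4837179}{2809} = - \frac{12598446}{2809}$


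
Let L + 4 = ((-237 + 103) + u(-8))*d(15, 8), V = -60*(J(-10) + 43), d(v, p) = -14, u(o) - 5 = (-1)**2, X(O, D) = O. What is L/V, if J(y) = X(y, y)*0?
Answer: -149/215 ≈ -0.69302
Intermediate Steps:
u(o) = 6 (u(o) = 5 + (-1)**2 = 5 + 1 = 6)
J(y) = 0 (J(y) = y*0 = 0)
V = -2580 (V = -60*(0 + 43) = -60*43 = -2580)
L = 1788 (L = -4 + ((-237 + 103) + 6)*(-14) = -4 + (-134 + 6)*(-14) = -4 - 128*(-14) = -4 + 1792 = 1788)
L/V = 1788/(-2580) = 1788*(-1/2580) = -149/215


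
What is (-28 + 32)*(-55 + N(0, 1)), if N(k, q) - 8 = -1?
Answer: -192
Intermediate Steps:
N(k, q) = 7 (N(k, q) = 8 - 1 = 7)
(-28 + 32)*(-55 + N(0, 1)) = (-28 + 32)*(-55 + 7) = 4*(-48) = -192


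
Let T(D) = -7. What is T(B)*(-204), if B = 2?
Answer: 1428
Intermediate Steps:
T(B)*(-204) = -7*(-204) = 1428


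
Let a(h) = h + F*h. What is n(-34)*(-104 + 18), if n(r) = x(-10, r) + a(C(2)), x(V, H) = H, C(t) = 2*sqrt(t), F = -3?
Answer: 2924 + 344*sqrt(2) ≈ 3410.5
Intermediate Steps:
a(h) = -2*h (a(h) = h - 3*h = -2*h)
n(r) = r - 4*sqrt(2)
n(-34)*(-104 + 18) = (-34 - 4*sqrt(2))*(-104 + 18) = (-34 - 4*sqrt(2))*(-86) = 2924 + 344*sqrt(2)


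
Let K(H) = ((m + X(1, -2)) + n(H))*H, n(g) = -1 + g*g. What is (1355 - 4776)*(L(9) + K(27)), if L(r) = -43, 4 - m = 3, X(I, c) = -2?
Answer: -67003706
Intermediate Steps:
m = 1 (m = 4 - 1*3 = 4 - 3 = 1)
n(g) = -1 + g²
K(H) = H*(-2 + H²) (K(H) = ((1 - 2) + (-1 + H²))*H = (-1 + (-1 + H²))*H = (-2 + H²)*H = H*(-2 + H²))
(1355 - 4776)*(L(9) + K(27)) = (1355 - 4776)*(-43 + 27*(-2 + 27²)) = -3421*(-43 + 27*(-2 + 729)) = -3421*(-43 + 27*727) = -3421*(-43 + 19629) = -3421*19586 = -67003706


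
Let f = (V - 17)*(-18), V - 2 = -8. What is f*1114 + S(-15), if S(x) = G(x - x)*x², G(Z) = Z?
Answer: 461196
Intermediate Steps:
S(x) = 0 (S(x) = (x - x)*x² = 0*x² = 0)
V = -6 (V = 2 - 8 = -6)
f = 414 (f = (-6 - 17)*(-18) = -23*(-18) = 414)
f*1114 + S(-15) = 414*1114 + 0 = 461196 + 0 = 461196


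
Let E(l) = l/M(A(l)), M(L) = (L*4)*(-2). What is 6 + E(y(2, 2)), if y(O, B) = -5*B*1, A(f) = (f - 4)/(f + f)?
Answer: 109/14 ≈ 7.7857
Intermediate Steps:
A(f) = (-4 + f)/(2*f) (A(f) = (-4 + f)/((2*f)) = (-4 + f)*(1/(2*f)) = (-4 + f)/(2*f))
y(O, B) = -5*B
M(L) = -8*L (M(L) = (4*L)*(-2) = -8*L)
E(l) = -l²/(4*(-4 + l)) (E(l) = l/((-4*(-4 + l)/l)) = l*(-l/(4*(-4 + l))) = -l²/(4*(-4 + l)))
6 + E(y(2, 2)) = 6 + (-5*2)²/(4*(4 - (-5)*2)) = 6 + (¼)*(-10)²/(4 - 1*(-10)) = 6 + (¼)*100/(4 + 10) = 6 + (¼)*100/14 = 6 + (¼)*100*(1/14) = 6 + 25/14 = 109/14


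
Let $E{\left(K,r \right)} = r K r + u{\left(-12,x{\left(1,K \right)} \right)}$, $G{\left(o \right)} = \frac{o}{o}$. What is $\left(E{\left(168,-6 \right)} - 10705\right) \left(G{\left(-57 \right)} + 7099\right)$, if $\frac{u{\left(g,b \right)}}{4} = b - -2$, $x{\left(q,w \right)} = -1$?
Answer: $-33036300$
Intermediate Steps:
$u{\left(g,b \right)} = 8 + 4 b$ ($u{\left(g,b \right)} = 4 \left(b - -2\right) = 4 \left(b + 2\right) = 4 \left(2 + b\right) = 8 + 4 b$)
$G{\left(o \right)} = 1$
$E{\left(K,r \right)} = 4 + K r^{2}$ ($E{\left(K,r \right)} = r K r + \left(8 + 4 \left(-1\right)\right) = K r r + \left(8 - 4\right) = K r^{2} + 4 = 4 + K r^{2}$)
$\left(E{\left(168,-6 \right)} - 10705\right) \left(G{\left(-57 \right)} + 7099\right) = \left(\left(4 + 168 \left(-6\right)^{2}\right) - 10705\right) \left(1 + 7099\right) = \left(\left(4 + 168 \cdot 36\right) - 10705\right) 7100 = \left(\left(4 + 6048\right) - 10705\right) 7100 = \left(6052 - 10705\right) 7100 = \left(-4653\right) 7100 = -33036300$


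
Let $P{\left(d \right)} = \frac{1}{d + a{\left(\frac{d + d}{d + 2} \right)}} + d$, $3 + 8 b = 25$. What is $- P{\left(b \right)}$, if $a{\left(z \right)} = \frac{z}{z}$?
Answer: $- \frac{181}{60} \approx -3.0167$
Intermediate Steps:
$a{\left(z \right)} = 1$
$b = \frac{11}{4}$ ($b = - \frac{3}{8} + \frac{1}{8} \cdot 25 = - \frac{3}{8} + \frac{25}{8} = \frac{11}{4} \approx 2.75$)
$P{\left(d \right)} = d + \frac{1}{1 + d}$ ($P{\left(d \right)} = \frac{1}{d + 1} + d = \frac{1}{1 + d} + d = d + \frac{1}{1 + d}$)
$- P{\left(b \right)} = - \frac{1 + \frac{11}{4} + \left(\frac{11}{4}\right)^{2}}{1 + \frac{11}{4}} = - \frac{1 + \frac{11}{4} + \frac{121}{16}}{\frac{15}{4}} = - \frac{4 \cdot 181}{15 \cdot 16} = \left(-1\right) \frac{181}{60} = - \frac{181}{60}$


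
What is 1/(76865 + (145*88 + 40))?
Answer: 1/89665 ≈ 1.1153e-5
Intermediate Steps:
1/(76865 + (145*88 + 40)) = 1/(76865 + (12760 + 40)) = 1/(76865 + 12800) = 1/89665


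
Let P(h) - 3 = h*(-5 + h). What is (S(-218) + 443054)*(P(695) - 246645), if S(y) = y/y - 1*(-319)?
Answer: 103265351592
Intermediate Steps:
S(y) = 320 (S(y) = 1 + 319 = 320)
P(h) = 3 + h*(-5 + h)
(S(-218) + 443054)*(P(695) - 246645) = (320 + 443054)*((3 + 695² - 5*695) - 246645) = 443374*((3 + 483025 - 3475) - 246645) = 443374*(479553 - 246645) = 443374*232908 = 103265351592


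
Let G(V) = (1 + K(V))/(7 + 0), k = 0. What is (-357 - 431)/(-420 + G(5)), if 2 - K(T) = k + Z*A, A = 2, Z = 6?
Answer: 5516/2949 ≈ 1.8705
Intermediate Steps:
K(T) = -10 (K(T) = 2 - (0 + 6*2) = 2 - (0 + 12) = 2 - 1*12 = 2 - 12 = -10)
G(V) = -9/7 (G(V) = (1 - 10)/(7 + 0) = -9/7)
(-357 - 431)/(-420 + G(5)) = (-357 - 431)/(-420 - 9/7) = -788/(-2949/7) = -788*(-7/2949) = 5516/2949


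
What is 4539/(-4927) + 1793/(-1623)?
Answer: -16200908/7996521 ≈ -2.0260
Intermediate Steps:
4539/(-4927) + 1793/(-1623) = 4539*(-1/4927) + 1793*(-1/1623) = -4539/4927 - 1793/1623 = -16200908/7996521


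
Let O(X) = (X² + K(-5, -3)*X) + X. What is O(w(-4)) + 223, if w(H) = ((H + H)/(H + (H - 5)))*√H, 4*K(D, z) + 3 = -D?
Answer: 37431/169 + 24*I/13 ≈ 221.49 + 1.8462*I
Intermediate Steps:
K(D, z) = -¾ - D/4 (K(D, z) = -¾ + (-D)/4 = -¾ - D/4)
w(H) = 2*H^(3/2)/(-5 + 2*H) (w(H) = ((2*H)/(H + (-5 + H)))*√H = ((2*H)/(-5 + 2*H))*√H = (2*H/(-5 + 2*H))*√H = 2*H^(3/2)/(-5 + 2*H))
O(X) = X² + 3*X/2 (O(X) = (X² + (-¾ - ¼*(-5))*X) + X = (X² + (-¾ + 5/4)*X) + X = (X² + X/2) + X = X² + 3*X/2)
O(w(-4)) + 223 = (2*(-4)^(3/2)/(-5 + 2*(-4)))*(3 + 2*(2*(-4)^(3/2)/(-5 + 2*(-4))))/2 + 223 = (2*(-8*I)/(-5 - 8))*(3 + 2*(2*(-8*I)/(-5 - 8)))/2 + 223 = (2*(-8*I)/(-13))*(3 + 2*(2*(-8*I)/(-13)))/2 + 223 = (2*(-8*I)*(-1/13))*(3 + 2*(2*(-8*I)*(-1/13)))/2 + 223 = (16*I/13)*(3 + 2*(16*I/13))/2 + 223 = (16*I/13)*(3 + 32*I/13)/2 + 223 = 8*I*(3 + 32*I/13)/13 + 223 = 223 + 8*I*(3 + 32*I/13)/13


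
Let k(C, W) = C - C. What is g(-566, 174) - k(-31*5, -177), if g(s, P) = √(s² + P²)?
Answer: 2*√87658 ≈ 592.14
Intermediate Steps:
k(C, W) = 0
g(s, P) = √(P² + s²)
g(-566, 174) - k(-31*5, -177) = √(174² + (-566)²) - 1*0 = √(30276 + 320356) + 0 = √350632 + 0 = 2*√87658 + 0 = 2*√87658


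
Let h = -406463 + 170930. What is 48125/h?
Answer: -48125/235533 ≈ -0.20432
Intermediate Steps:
h = -235533
48125/h = 48125/(-235533) = 48125*(-1/235533) = -48125/235533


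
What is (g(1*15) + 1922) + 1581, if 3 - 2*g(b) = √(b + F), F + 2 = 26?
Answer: 7009/2 - √39/2 ≈ 3501.4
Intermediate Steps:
F = 24 (F = -2 + 26 = 24)
g(b) = 3/2 - √(24 + b)/2 (g(b) = 3/2 - √(b + 24)/2 = 3/2 - √(24 + b)/2)
(g(1*15) + 1922) + 1581 = ((3/2 - √(24 + 1*15)/2) + 1922) + 1581 = ((3/2 - √(24 + 15)/2) + 1922) + 1581 = ((3/2 - √39/2) + 1922) + 1581 = (3847/2 - √39/2) + 1581 = 7009/2 - √39/2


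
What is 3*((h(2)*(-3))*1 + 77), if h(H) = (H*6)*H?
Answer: 15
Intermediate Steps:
h(H) = 6*H² (h(H) = (6*H)*H = 6*H²)
3*((h(2)*(-3))*1 + 77) = 3*(((6*2²)*(-3))*1 + 77) = 3*(((6*4)*(-3))*1 + 77) = 3*((24*(-3))*1 + 77) = 3*(-72*1 + 77) = 3*(-72 + 77) = 3*5 = 15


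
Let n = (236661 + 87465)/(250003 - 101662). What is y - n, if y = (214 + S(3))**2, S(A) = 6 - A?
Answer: 2328301741/49447 ≈ 47087.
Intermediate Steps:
n = 108042/49447 (n = 324126/148341 = 324126*(1/148341) = 108042/49447 ≈ 2.1850)
y = 47089 (y = (214 + (6 - 1*3))**2 = (214 + (6 - 3))**2 = (214 + 3)**2 = 217**2 = 47089)
y - n = 47089 - 1*108042/49447 = 47089 - 108042/49447 = 2328301741/49447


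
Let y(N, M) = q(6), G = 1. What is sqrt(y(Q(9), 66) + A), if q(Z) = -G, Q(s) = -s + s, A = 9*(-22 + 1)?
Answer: I*sqrt(190) ≈ 13.784*I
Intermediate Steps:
A = -189 (A = 9*(-21) = -189)
Q(s) = 0
q(Z) = -1 (q(Z) = -1*1 = -1)
y(N, M) = -1
sqrt(y(Q(9), 66) + A) = sqrt(-1 - 189) = sqrt(-190) = I*sqrt(190)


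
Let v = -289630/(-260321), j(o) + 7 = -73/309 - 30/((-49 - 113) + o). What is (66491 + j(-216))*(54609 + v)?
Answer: 360767365190461606/99366057 ≈ 3.6307e+9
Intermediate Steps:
j(o) = -2236/309 - 30/(-162 + o) (j(o) = -7 + (-73/309 - 30/((-49 - 113) + o)) = -7 + (-73*1/309 - 30/(-162 + o)) = -7 + (-73/309 - 30/(-162 + o)) = -2236/309 - 30/(-162 + o))
v = 289630/260321 (v = -289630*(-1/260321) = 289630/260321 ≈ 1.1126)
(66491 + j(-216))*(54609 + v) = (66491 + 2*(176481 - 1118*(-216))/(309*(-162 - 216)))*(54609 + 289630/260321) = (66491 + (2/309)*(176481 + 241488)/(-378))*(14216159119/260321) = (66491 + (2/309)*(-1/378)*417969)*(14216159119/260321) = (66491 - 46441/6489)*(14216159119/260321) = (431413658/6489)*(14216159119/260321) = 360767365190461606/99366057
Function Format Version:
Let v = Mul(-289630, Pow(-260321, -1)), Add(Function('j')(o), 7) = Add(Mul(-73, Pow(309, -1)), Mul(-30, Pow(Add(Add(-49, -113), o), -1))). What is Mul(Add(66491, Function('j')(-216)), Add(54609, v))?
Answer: Rational(360767365190461606, 99366057) ≈ 3.6307e+9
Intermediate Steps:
Function('j')(o) = Add(Rational(-2236, 309), Mul(-30, Pow(Add(-162, o), -1))) (Function('j')(o) = Add(-7, Add(Mul(-73, Pow(309, -1)), Mul(-30, Pow(Add(Add(-49, -113), o), -1)))) = Add(-7, Add(Mul(-73, Rational(1, 309)), Mul(-30, Pow(Add(-162, o), -1)))) = Add(-7, Add(Rational(-73, 309), Mul(-30, Pow(Add(-162, o), -1)))) = Add(Rational(-2236, 309), Mul(-30, Pow(Add(-162, o), -1))))
v = Rational(289630, 260321) (v = Mul(-289630, Rational(-1, 260321)) = Rational(289630, 260321) ≈ 1.1126)
Mul(Add(66491, Function('j')(-216)), Add(54609, v)) = Mul(Add(66491, Mul(Rational(2, 309), Pow(Add(-162, -216), -1), Add(176481, Mul(-1118, -216)))), Add(54609, Rational(289630, 260321))) = Mul(Add(66491, Mul(Rational(2, 309), Pow(-378, -1), Add(176481, 241488))), Rational(14216159119, 260321)) = Mul(Add(66491, Mul(Rational(2, 309), Rational(-1, 378), 417969)), Rational(14216159119, 260321)) = Mul(Add(66491, Rational(-46441, 6489)), Rational(14216159119, 260321)) = Mul(Rational(431413658, 6489), Rational(14216159119, 260321)) = Rational(360767365190461606, 99366057)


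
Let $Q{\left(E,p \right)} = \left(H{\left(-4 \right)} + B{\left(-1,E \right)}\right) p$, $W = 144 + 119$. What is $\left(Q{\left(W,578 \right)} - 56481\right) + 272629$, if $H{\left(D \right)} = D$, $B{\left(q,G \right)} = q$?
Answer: $213258$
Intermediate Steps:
$W = 263$
$Q{\left(E,p \right)} = - 5 p$ ($Q{\left(E,p \right)} = \left(-4 - 1\right) p = - 5 p$)
$\left(Q{\left(W,578 \right)} - 56481\right) + 272629 = \left(\left(-5\right) 578 - 56481\right) + 272629 = \left(-2890 - 56481\right) + 272629 = -59371 + 272629 = 213258$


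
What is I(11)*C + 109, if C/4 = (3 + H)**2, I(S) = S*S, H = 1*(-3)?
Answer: 109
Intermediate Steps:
H = -3
I(S) = S**2
C = 0 (C = 4*(3 - 3)**2 = 4*0**2 = 4*0 = 0)
I(11)*C + 109 = 11**2*0 + 109 = 121*0 + 109 = 0 + 109 = 109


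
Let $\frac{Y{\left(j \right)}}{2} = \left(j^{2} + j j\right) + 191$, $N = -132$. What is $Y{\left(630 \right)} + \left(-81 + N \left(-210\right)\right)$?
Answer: $1615621$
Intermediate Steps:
$Y{\left(j \right)} = 382 + 4 j^{2}$ ($Y{\left(j \right)} = 2 \left(\left(j^{2} + j j\right) + 191\right) = 2 \left(\left(j^{2} + j^{2}\right) + 191\right) = 2 \left(2 j^{2} + 191\right) = 2 \left(191 + 2 j^{2}\right) = 382 + 4 j^{2}$)
$Y{\left(630 \right)} + \left(-81 + N \left(-210\right)\right) = \left(382 + 4 \cdot 630^{2}\right) - -27639 = \left(382 + 4 \cdot 396900\right) + \left(-81 + 27720\right) = \left(382 + 1587600\right) + 27639 = 1587982 + 27639 = 1615621$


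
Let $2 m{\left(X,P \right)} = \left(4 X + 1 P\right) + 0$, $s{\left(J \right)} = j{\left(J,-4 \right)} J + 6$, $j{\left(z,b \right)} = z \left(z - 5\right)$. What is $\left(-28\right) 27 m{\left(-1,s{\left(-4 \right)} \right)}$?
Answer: $53676$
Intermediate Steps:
$j{\left(z,b \right)} = z \left(-5 + z\right)$
$s{\left(J \right)} = 6 + J^{2} \left(-5 + J\right)$ ($s{\left(J \right)} = J \left(-5 + J\right) J + 6 = J^{2} \left(-5 + J\right) + 6 = 6 + J^{2} \left(-5 + J\right)$)
$m{\left(X,P \right)} = \frac{P}{2} + 2 X$ ($m{\left(X,P \right)} = \frac{\left(4 X + 1 P\right) + 0}{2} = \frac{\left(4 X + P\right) + 0}{2} = \frac{\left(P + 4 X\right) + 0}{2} = \frac{P + 4 X}{2} = \frac{P}{2} + 2 X$)
$\left(-28\right) 27 m{\left(-1,s{\left(-4 \right)} \right)} = \left(-28\right) 27 \left(\frac{6 + \left(-4\right)^{2} \left(-5 - 4\right)}{2} + 2 \left(-1\right)\right) = - 756 \left(\frac{6 + 16 \left(-9\right)}{2} - 2\right) = - 756 \left(\frac{6 - 144}{2} - 2\right) = - 756 \left(\frac{1}{2} \left(-138\right) - 2\right) = - 756 \left(-69 - 2\right) = \left(-756\right) \left(-71\right) = 53676$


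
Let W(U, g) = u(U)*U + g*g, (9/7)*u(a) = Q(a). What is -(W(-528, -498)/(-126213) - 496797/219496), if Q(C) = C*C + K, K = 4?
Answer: -75038177867501/83109745944 ≈ -902.88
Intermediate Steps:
Q(C) = 4 + C² (Q(C) = C*C + 4 = C² + 4 = 4 + C²)
u(a) = 28/9 + 7*a²/9 (u(a) = 7*(4 + a²)/9 = 28/9 + 7*a²/9)
W(U, g) = g² + U*(28/9 + 7*U²/9) (W(U, g) = (28/9 + 7*U²/9)*U + g*g = U*(28/9 + 7*U²/9) + g² = g² + U*(28/9 + 7*U²/9))
-(W(-528, -498)/(-126213) - 496797/219496) = -(((-498)² + (7/9)*(-528)*(4 + (-528)²))/(-126213) - 496797/219496) = -((248004 + (7/9)*(-528)*(4 + 278784))*(-1/126213) - 496797*1/219496) = -((248004 + (7/9)*(-528)*278788)*(-1/126213) - 496797/219496) = -((248004 - 343466816/3)*(-1/126213) - 496797/219496) = -(-342722804/3*(-1/126213) - 496797/219496) = -(342722804/378639 - 496797/219496) = -1*75038177867501/83109745944 = -75038177867501/83109745944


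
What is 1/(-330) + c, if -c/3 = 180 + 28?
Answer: -205921/330 ≈ -624.00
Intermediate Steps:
c = -624 (c = -3*(180 + 28) = -3*208 = -624)
1/(-330) + c = 1/(-330) - 624 = -1/330 - 624 = -205921/330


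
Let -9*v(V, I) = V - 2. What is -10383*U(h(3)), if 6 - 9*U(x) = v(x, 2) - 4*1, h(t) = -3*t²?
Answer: -211121/27 ≈ -7819.3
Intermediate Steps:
v(V, I) = 2/9 - V/9 (v(V, I) = -(V - 2)/9 = -(-2 + V)/9 = 2/9 - V/9)
U(x) = 88/81 + x/81 (U(x) = ⅔ - ((2/9 - x/9) - 4*1)/9 = ⅔ - ((2/9 - x/9) - 4)/9 = ⅔ - (-34/9 - x/9)/9 = ⅔ + (34/81 + x/81) = 88/81 + x/81)
-10383*U(h(3)) = -10383*(88/81 + (-3*3²)/81) = -10383*(88/81 + (-3*9)/81) = -10383*(88/81 + (1/81)*(-27)) = -10383*(88/81 - ⅓) = -10383*61/81 = -211121/27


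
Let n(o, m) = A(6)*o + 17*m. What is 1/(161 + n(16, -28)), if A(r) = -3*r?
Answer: -1/603 ≈ -0.0016584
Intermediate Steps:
n(o, m) = -18*o + 17*m (n(o, m) = (-3*6)*o + 17*m = -18*o + 17*m)
1/(161 + n(16, -28)) = 1/(161 + (-18*16 + 17*(-28))) = 1/(161 + (-288 - 476)) = 1/(161 - 764) = 1/(-603) = -1/603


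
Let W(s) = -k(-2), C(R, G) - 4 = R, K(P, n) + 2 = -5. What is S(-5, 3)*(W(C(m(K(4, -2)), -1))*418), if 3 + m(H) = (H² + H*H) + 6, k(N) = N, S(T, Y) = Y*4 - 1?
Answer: 9196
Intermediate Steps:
S(T, Y) = -1 + 4*Y (S(T, Y) = 4*Y - 1 = -1 + 4*Y)
K(P, n) = -7 (K(P, n) = -2 - 5 = -7)
m(H) = 3 + 2*H² (m(H) = -3 + ((H² + H*H) + 6) = -3 + ((H² + H²) + 6) = -3 + (2*H² + 6) = -3 + (6 + 2*H²) = 3 + 2*H²)
C(R, G) = 4 + R
W(s) = 2 (W(s) = -1*(-2) = 2)
S(-5, 3)*(W(C(m(K(4, -2)), -1))*418) = (-1 + 4*3)*(2*418) = (-1 + 12)*836 = 11*836 = 9196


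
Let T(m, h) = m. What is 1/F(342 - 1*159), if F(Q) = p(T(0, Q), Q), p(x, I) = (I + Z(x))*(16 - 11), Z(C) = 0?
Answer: 1/915 ≈ 0.0010929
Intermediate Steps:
p(x, I) = 5*I (p(x, I) = (I + 0)*(16 - 11) = I*5 = 5*I)
F(Q) = 5*Q
1/F(342 - 1*159) = 1/(5*(342 - 1*159)) = 1/(5*(342 - 159)) = 1/(5*183) = 1/915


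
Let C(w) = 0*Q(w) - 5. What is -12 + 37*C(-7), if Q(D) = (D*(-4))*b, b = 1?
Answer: -197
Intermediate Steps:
Q(D) = -4*D (Q(D) = (D*(-4))*1 = -4*D*1 = -4*D)
C(w) = -5 (C(w) = 0*(-4*w) - 5 = 0 - 5 = -5)
-12 + 37*C(-7) = -12 + 37*(-5) = -12 - 185 = -197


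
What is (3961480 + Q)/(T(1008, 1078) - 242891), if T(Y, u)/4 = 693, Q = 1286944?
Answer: -5248424/240119 ≈ -21.858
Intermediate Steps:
T(Y, u) = 2772 (T(Y, u) = 4*693 = 2772)
(3961480 + Q)/(T(1008, 1078) - 242891) = (3961480 + 1286944)/(2772 - 242891) = 5248424/(-240119) = 5248424*(-1/240119) = -5248424/240119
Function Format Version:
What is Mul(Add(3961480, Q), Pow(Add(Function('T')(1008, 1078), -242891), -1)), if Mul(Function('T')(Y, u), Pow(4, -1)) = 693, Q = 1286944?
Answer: Rational(-5248424, 240119) ≈ -21.858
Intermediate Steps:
Function('T')(Y, u) = 2772 (Function('T')(Y, u) = Mul(4, 693) = 2772)
Mul(Add(3961480, Q), Pow(Add(Function('T')(1008, 1078), -242891), -1)) = Mul(Add(3961480, 1286944), Pow(Add(2772, -242891), -1)) = Mul(5248424, Pow(-240119, -1)) = Mul(5248424, Rational(-1, 240119)) = Rational(-5248424, 240119)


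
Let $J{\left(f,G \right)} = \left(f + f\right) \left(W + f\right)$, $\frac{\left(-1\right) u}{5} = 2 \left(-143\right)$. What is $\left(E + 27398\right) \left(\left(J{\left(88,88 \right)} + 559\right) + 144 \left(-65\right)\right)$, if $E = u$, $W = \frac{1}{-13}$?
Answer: $\frac{2500973140}{13} \approx 1.9238 \cdot 10^{8}$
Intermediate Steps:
$W = - \frac{1}{13} \approx -0.076923$
$u = 1430$ ($u = - 5 \cdot 2 \left(-143\right) = \left(-5\right) \left(-286\right) = 1430$)
$J{\left(f,G \right)} = 2 f \left(- \frac{1}{13} + f\right)$ ($J{\left(f,G \right)} = \left(f + f\right) \left(- \frac{1}{13} + f\right) = 2 f \left(- \frac{1}{13} + f\right)$)
$E = 1430$
$\left(E + 27398\right) \left(\left(J{\left(88,88 \right)} + 559\right) + 144 \left(-65\right)\right) = \left(1430 + 27398\right) \left(\left(\frac{2}{13} \cdot 88 \left(-1 + 13 \cdot 88\right) + 559\right) + 144 \left(-65\right)\right) = 28828 \left(\left(\frac{2}{13} \cdot 88 \left(-1 + 1144\right) + 559\right) - 9360\right) = 28828 \left(\left(\frac{2}{13} \cdot 88 \cdot 1143 + 559\right) - 9360\right) = 28828 \left(\left(\frac{201168}{13} + 559\right) - 9360\right) = 28828 \left(\frac{208435}{13} - 9360\right) = 28828 \cdot \frac{86755}{13} = \frac{2500973140}{13}$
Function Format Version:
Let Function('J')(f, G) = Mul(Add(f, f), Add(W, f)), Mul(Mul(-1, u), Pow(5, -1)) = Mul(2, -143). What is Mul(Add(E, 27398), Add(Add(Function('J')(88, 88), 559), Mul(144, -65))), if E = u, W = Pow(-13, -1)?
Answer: Rational(2500973140, 13) ≈ 1.9238e+8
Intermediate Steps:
W = Rational(-1, 13) ≈ -0.076923
u = 1430 (u = Mul(-5, Mul(2, -143)) = Mul(-5, -286) = 1430)
Function('J')(f, G) = Mul(2, f, Add(Rational(-1, 13), f)) (Function('J')(f, G) = Mul(Add(f, f), Add(Rational(-1, 13), f)) = Mul(Mul(2, f), Add(Rational(-1, 13), f)) = Mul(2, f, Add(Rational(-1, 13), f)))
E = 1430
Mul(Add(E, 27398), Add(Add(Function('J')(88, 88), 559), Mul(144, -65))) = Mul(Add(1430, 27398), Add(Add(Mul(Rational(2, 13), 88, Add(-1, Mul(13, 88))), 559), Mul(144, -65))) = Mul(28828, Add(Add(Mul(Rational(2, 13), 88, Add(-1, 1144)), 559), -9360)) = Mul(28828, Add(Add(Mul(Rational(2, 13), 88, 1143), 559), -9360)) = Mul(28828, Add(Add(Rational(201168, 13), 559), -9360)) = Mul(28828, Add(Rational(208435, 13), -9360)) = Mul(28828, Rational(86755, 13)) = Rational(2500973140, 13)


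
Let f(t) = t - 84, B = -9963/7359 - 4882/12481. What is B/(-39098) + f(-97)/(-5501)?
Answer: 216954544030481/6584808035011514 ≈ 0.032948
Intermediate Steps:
B = -53424947/30615893 (B = -9963*1/7359 - 4882*1/12481 = -3321/2453 - 4882/12481 = -53424947/30615893 ≈ -1.7450)
f(t) = -84 + t
B/(-39098) + f(-97)/(-5501) = -53424947/30615893/(-39098) + (-84 - 97)/(-5501) = -53424947/30615893*(-1/39098) - 181*(-1/5501) = 53424947/1197020184514 + 181/5501 = 216954544030481/6584808035011514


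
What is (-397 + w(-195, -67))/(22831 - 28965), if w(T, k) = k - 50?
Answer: 257/3067 ≈ 0.083795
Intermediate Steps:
w(T, k) = -50 + k
(-397 + w(-195, -67))/(22831 - 28965) = (-397 + (-50 - 67))/(22831 - 28965) = (-397 - 117)/(-6134) = -514*(-1/6134) = 257/3067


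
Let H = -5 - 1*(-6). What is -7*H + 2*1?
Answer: -5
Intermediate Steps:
H = 1 (H = -5 + 6 = 1)
-7*H + 2*1 = -7*1 + 2*1 = -7 + 2 = -5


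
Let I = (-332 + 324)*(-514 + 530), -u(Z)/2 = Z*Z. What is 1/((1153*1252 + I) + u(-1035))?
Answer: -1/699022 ≈ -1.4306e-6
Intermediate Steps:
u(Z) = -2*Z² (u(Z) = -2*Z*Z = -2*Z²)
I = -128 (I = -8*16 = -128)
1/((1153*1252 + I) + u(-1035)) = 1/((1153*1252 - 128) - 2*(-1035)²) = 1/((1443556 - 128) - 2*1071225) = 1/(1443428 - 2142450) = 1/(-699022) = -1/699022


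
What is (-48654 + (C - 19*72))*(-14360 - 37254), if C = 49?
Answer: 2579306422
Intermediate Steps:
(-48654 + (C - 19*72))*(-14360 - 37254) = (-48654 + (49 - 19*72))*(-14360 - 37254) = (-48654 + (49 - 1368))*(-51614) = (-48654 - 1319)*(-51614) = -49973*(-51614) = 2579306422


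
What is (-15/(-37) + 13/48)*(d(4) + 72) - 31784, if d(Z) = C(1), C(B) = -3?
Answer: -18788505/592 ≈ -31737.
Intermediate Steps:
d(Z) = -3
(-15/(-37) + 13/48)*(d(4) + 72) - 31784 = (-15/(-37) + 13/48)*(-3 + 72) - 31784 = (-15*(-1/37) + 13*(1/48))*69 - 31784 = (15/37 + 13/48)*69 - 31784 = (1201/1776)*69 - 31784 = 27623/592 - 31784 = -18788505/592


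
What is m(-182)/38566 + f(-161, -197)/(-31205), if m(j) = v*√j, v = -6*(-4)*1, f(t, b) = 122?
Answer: -122/31205 + 12*I*√182/19283 ≈ -0.0039096 + 0.0083954*I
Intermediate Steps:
v = 24 (v = 24*1 = 24)
m(j) = 24*√j
m(-182)/38566 + f(-161, -197)/(-31205) = (24*√(-182))/38566 + 122/(-31205) = (24*(I*√182))*(1/38566) + 122*(-1/31205) = (24*I*√182)*(1/38566) - 122/31205 = 12*I*√182/19283 - 122/31205 = -122/31205 + 12*I*√182/19283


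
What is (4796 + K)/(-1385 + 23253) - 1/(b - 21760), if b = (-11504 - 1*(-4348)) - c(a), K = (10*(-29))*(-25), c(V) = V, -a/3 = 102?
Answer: 43082241/78205435 ≈ 0.55089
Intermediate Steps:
a = -306 (a = -3*102 = -306)
K = 7250 (K = -290*(-25) = 7250)
b = -6850 (b = (-11504 - 1*(-4348)) - 1*(-306) = (-11504 + 4348) + 306 = -7156 + 306 = -6850)
(4796 + K)/(-1385 + 23253) - 1/(b - 21760) = (4796 + 7250)/(-1385 + 23253) - 1/(-6850 - 21760) = 12046/21868 - 1/(-28610) = 12046*(1/21868) - 1*(-1/28610) = 6023/10934 + 1/28610 = 43082241/78205435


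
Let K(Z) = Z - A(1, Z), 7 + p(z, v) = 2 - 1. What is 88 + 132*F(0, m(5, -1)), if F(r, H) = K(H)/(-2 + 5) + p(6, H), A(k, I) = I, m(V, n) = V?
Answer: -704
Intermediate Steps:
p(z, v) = -6 (p(z, v) = -7 + (2 - 1) = -7 + 1 = -6)
K(Z) = 0 (K(Z) = Z - Z = 0)
F(r, H) = -6 (F(r, H) = 0/(-2 + 5) - 6 = 0/3 - 6 = 0*(⅓) - 6 = 0 - 6 = -6)
88 + 132*F(0, m(5, -1)) = 88 + 132*(-6) = 88 - 792 = -704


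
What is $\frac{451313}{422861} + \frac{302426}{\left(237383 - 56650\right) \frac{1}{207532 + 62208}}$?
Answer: $\frac{34495555097568069}{76424937113} \approx 4.5137 \cdot 10^{5}$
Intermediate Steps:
$\frac{451313}{422861} + \frac{302426}{\left(237383 - 56650\right) \frac{1}{207532 + 62208}} = 451313 \cdot \frac{1}{422861} + \frac{302426}{180733 \cdot \frac{1}{269740}} = \frac{451313}{422861} + \frac{302426}{180733 \cdot \frac{1}{269740}} = \frac{451313}{422861} + \frac{302426}{\frac{180733}{269740}} = \frac{451313}{422861} + 302426 \cdot \frac{269740}{180733} = \frac{451313}{422861} + \frac{81576389240}{180733} = \frac{34495555097568069}{76424937113}$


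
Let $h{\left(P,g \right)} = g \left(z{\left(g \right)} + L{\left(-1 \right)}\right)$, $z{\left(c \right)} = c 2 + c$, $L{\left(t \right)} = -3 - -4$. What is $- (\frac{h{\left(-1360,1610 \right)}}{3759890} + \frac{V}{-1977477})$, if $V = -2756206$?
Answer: $- \frac{2574366951041}{743509599753} \approx -3.4625$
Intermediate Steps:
$L{\left(t \right)} = 1$ ($L{\left(t \right)} = -3 + 4 = 1$)
$z{\left(c \right)} = 3 c$ ($z{\left(c \right)} = 2 c + c = 3 c$)
$h{\left(P,g \right)} = g \left(1 + 3 g\right)$ ($h{\left(P,g \right)} = g \left(3 g + 1\right) = g \left(1 + 3 g\right)$)
$- (\frac{h{\left(-1360,1610 \right)}}{3759890} + \frac{V}{-1977477}) = - (\frac{1610 \left(1 + 3 \cdot 1610\right)}{3759890} - \frac{2756206}{-1977477}) = - (1610 \left(1 + 4830\right) \frac{1}{3759890} - - \frac{2756206}{1977477}) = - (1610 \cdot 4831 \cdot \frac{1}{3759890} + \frac{2756206}{1977477}) = - (7777910 \cdot \frac{1}{3759890} + \frac{2756206}{1977477}) = - (\frac{777791}{375989} + \frac{2756206}{1977477}) = \left(-1\right) \frac{2574366951041}{743509599753} = - \frac{2574366951041}{743509599753}$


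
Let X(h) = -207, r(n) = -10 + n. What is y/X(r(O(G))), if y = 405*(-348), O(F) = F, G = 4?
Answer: 15660/23 ≈ 680.87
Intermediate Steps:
y = -140940
y/X(r(O(G))) = -140940/(-207) = -140940*(-1/207) = 15660/23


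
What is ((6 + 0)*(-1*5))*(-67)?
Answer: 2010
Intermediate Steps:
((6 + 0)*(-1*5))*(-67) = (6*(-5))*(-67) = -30*(-67) = 2010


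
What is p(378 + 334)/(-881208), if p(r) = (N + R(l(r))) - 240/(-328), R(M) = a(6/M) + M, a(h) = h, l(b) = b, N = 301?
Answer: -14796551/12862111968 ≈ -0.0011504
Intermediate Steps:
R(M) = M + 6/M (R(M) = 6/M + M = M + 6/M)
p(r) = 12371/41 + r + 6/r (p(r) = (301 + (r + 6/r)) - 240/(-328) = (301 + r + 6/r) - 240*(-1/328) = (301 + r + 6/r) + 30/41 = 12371/41 + r + 6/r)
p(378 + 334)/(-881208) = (12371/41 + (378 + 334) + 6/(378 + 334))/(-881208) = (12371/41 + 712 + 6/712)*(-1/881208) = (12371/41 + 712 + 6*(1/712))*(-1/881208) = (12371/41 + 712 + 3/356)*(-1/881208) = (14796551/14596)*(-1/881208) = -14796551/12862111968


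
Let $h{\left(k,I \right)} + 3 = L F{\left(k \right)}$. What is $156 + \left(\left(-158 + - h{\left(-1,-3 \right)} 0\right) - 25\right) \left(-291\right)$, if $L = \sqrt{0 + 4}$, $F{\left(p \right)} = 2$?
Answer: $53409$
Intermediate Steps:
$L = 2$ ($L = \sqrt{4} = 2$)
$h{\left(k,I \right)} = 1$ ($h{\left(k,I \right)} = -3 + 2 \cdot 2 = -3 + 4 = 1$)
$156 + \left(\left(-158 + - h{\left(-1,-3 \right)} 0\right) - 25\right) \left(-291\right) = 156 + \left(\left(-158 + \left(-1\right) 1 \cdot 0\right) - 25\right) \left(-291\right) = 156 + \left(\left(-158 - 0\right) - 25\right) \left(-291\right) = 156 + \left(\left(-158 + 0\right) - 25\right) \left(-291\right) = 156 + \left(-158 - 25\right) \left(-291\right) = 156 - -53253 = 156 + 53253 = 53409$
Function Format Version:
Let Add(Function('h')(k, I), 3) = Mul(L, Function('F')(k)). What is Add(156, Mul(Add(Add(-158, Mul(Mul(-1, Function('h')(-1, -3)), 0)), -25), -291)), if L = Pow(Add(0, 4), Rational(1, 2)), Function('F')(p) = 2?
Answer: 53409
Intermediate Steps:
L = 2 (L = Pow(4, Rational(1, 2)) = 2)
Function('h')(k, I) = 1 (Function('h')(k, I) = Add(-3, Mul(2, 2)) = Add(-3, 4) = 1)
Add(156, Mul(Add(Add(-158, Mul(Mul(-1, Function('h')(-1, -3)), 0)), -25), -291)) = Add(156, Mul(Add(Add(-158, Mul(Mul(-1, 1), 0)), -25), -291)) = Add(156, Mul(Add(Add(-158, Mul(-1, 0)), -25), -291)) = Add(156, Mul(Add(Add(-158, 0), -25), -291)) = Add(156, Mul(Add(-158, -25), -291)) = Add(156, Mul(-183, -291)) = Add(156, 53253) = 53409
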